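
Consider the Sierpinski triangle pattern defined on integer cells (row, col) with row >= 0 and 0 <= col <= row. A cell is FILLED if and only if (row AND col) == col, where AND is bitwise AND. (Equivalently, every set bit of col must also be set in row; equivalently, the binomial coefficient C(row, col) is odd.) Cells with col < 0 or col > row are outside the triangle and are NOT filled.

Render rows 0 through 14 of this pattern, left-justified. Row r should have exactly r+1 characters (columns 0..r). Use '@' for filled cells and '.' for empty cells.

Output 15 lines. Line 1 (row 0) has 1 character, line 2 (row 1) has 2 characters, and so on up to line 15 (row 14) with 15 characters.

r0=0: @
r1=1: @@
r2=10: @.@
r3=11: @@@@
r4=100: @...@
r5=101: @@..@@
r6=110: @.@.@.@
r7=111: @@@@@@@@
r8=1000: @.......@
r9=1001: @@......@@
r10=1010: @.@.....@.@
r11=1011: @@@@....@@@@
r12=1100: @...@...@...@
r13=1101: @@..@@..@@..@@
r14=1110: @.@.@.@.@.@.@.@

Answer: @
@@
@.@
@@@@
@...@
@@..@@
@.@.@.@
@@@@@@@@
@.......@
@@......@@
@.@.....@.@
@@@@....@@@@
@...@...@...@
@@..@@..@@..@@
@.@.@.@.@.@.@.@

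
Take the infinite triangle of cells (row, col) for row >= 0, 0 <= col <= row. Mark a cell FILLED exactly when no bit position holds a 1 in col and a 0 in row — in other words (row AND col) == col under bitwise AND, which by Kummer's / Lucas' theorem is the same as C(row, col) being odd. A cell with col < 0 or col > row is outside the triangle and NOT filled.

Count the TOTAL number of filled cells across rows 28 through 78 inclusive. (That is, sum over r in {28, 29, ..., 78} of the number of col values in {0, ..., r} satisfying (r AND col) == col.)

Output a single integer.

Answer: 688

Derivation:
r28=11100 pc3: +8 =8
r29=11101 pc4: +16 =24
r30=11110 pc4: +16 =40
r31=11111 pc5: +32 =72
r32=100000 pc1: +2 =74
r33=100001 pc2: +4 =78
r34=100010 pc2: +4 =82
r35=100011 pc3: +8 =90
r36=100100 pc2: +4 =94
r37=100101 pc3: +8 =102
r38=100110 pc3: +8 =110
r39=100111 pc4: +16 =126
r40=101000 pc2: +4 =130
r41=101001 pc3: +8 =138
r42=101010 pc3: +8 =146
r43=101011 pc4: +16 =162
r44=101100 pc3: +8 =170
r45=101101 pc4: +16 =186
r46=101110 pc4: +16 =202
r47=101111 pc5: +32 =234
r48=110000 pc2: +4 =238
r49=110001 pc3: +8 =246
r50=110010 pc3: +8 =254
r51=110011 pc4: +16 =270
r52=110100 pc3: +8 =278
r53=110101 pc4: +16 =294
r54=110110 pc4: +16 =310
r55=110111 pc5: +32 =342
r56=111000 pc3: +8 =350
r57=111001 pc4: +16 =366
r58=111010 pc4: +16 =382
r59=111011 pc5: +32 =414
r60=111100 pc4: +16 =430
r61=111101 pc5: +32 =462
r62=111110 pc5: +32 =494
r63=111111 pc6: +64 =558
r64=1000000 pc1: +2 =560
r65=1000001 pc2: +4 =564
r66=1000010 pc2: +4 =568
r67=1000011 pc3: +8 =576
r68=1000100 pc2: +4 =580
r69=1000101 pc3: +8 =588
r70=1000110 pc3: +8 =596
r71=1000111 pc4: +16 =612
r72=1001000 pc2: +4 =616
r73=1001001 pc3: +8 =624
r74=1001010 pc3: +8 =632
r75=1001011 pc4: +16 =648
r76=1001100 pc3: +8 =656
r77=1001101 pc4: +16 =672
r78=1001110 pc4: +16 =688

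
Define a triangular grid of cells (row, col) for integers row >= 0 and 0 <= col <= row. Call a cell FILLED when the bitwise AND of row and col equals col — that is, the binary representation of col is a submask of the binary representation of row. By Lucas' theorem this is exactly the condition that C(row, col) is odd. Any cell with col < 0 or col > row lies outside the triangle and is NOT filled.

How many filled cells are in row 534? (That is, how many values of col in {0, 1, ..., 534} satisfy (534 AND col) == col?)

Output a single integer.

534 in binary = 1000010110
popcount(534) = number of 1-bits in 1000010110 = 4
A col c satisfies (534 AND c) == c iff every set bit of c is also set in 534; each of the 4 set bits of 534 can independently be on or off in c.
count = 2^4 = 16

Answer: 16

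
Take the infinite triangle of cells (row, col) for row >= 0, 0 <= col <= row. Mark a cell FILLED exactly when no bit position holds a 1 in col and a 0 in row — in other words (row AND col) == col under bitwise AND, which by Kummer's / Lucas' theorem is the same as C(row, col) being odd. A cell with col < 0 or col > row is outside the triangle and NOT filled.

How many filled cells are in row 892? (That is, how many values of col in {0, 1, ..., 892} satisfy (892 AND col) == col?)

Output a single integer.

Answer: 128

Derivation:
892 in binary = 1101111100
popcount(892) = number of 1-bits in 1101111100 = 7
A col c satisfies (892 AND c) == c iff every set bit of c is also set in 892; each of the 7 set bits of 892 can independently be on or off in c.
count = 2^7 = 128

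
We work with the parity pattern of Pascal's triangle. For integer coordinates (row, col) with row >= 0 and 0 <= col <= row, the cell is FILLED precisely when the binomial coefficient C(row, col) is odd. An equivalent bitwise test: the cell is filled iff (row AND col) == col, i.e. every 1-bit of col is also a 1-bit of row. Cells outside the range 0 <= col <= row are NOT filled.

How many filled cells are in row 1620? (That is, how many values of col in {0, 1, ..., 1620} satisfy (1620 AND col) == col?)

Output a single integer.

1620 in binary = 11001010100
popcount(1620) = number of 1-bits in 11001010100 = 5
A col c satisfies (1620 AND c) == c iff every set bit of c is also set in 1620; each of the 5 set bits of 1620 can independently be on or off in c.
count = 2^5 = 32

Answer: 32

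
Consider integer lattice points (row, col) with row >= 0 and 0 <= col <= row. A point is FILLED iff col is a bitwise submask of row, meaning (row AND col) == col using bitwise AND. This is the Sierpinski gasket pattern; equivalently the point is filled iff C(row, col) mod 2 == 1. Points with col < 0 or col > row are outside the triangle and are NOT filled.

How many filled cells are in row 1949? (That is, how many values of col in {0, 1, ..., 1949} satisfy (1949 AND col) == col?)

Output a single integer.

1949 in binary = 11110011101
popcount(1949) = number of 1-bits in 11110011101 = 8
A col c satisfies (1949 AND c) == c iff every set bit of c is also set in 1949; each of the 8 set bits of 1949 can independently be on or off in c.
count = 2^8 = 256

Answer: 256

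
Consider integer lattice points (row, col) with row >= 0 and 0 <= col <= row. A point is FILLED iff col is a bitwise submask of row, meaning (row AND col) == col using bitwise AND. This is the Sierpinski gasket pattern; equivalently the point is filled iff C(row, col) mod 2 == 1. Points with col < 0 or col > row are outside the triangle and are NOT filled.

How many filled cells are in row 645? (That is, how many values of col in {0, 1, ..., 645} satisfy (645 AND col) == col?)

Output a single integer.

645 in binary = 1010000101
popcount(645) = number of 1-bits in 1010000101 = 4
A col c satisfies (645 AND c) == c iff every set bit of c is also set in 645; each of the 4 set bits of 645 can independently be on or off in c.
count = 2^4 = 16

Answer: 16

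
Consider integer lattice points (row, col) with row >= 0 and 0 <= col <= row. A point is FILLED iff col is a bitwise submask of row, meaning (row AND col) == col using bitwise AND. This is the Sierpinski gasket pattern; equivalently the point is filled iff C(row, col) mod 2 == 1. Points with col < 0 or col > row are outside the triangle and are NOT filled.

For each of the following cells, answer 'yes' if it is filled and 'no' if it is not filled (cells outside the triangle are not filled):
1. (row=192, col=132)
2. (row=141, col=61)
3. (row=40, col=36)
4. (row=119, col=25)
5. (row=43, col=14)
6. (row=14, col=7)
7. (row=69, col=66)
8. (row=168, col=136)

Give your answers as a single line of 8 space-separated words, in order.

(192,132): row=0b11000000, col=0b10000100, row AND col = 0b10000000 = 128; 128 != 132 -> empty
(141,61): row=0b10001101, col=0b111101, row AND col = 0b1101 = 13; 13 != 61 -> empty
(40,36): row=0b101000, col=0b100100, row AND col = 0b100000 = 32; 32 != 36 -> empty
(119,25): row=0b1110111, col=0b11001, row AND col = 0b10001 = 17; 17 != 25 -> empty
(43,14): row=0b101011, col=0b1110, row AND col = 0b1010 = 10; 10 != 14 -> empty
(14,7): row=0b1110, col=0b111, row AND col = 0b110 = 6; 6 != 7 -> empty
(69,66): row=0b1000101, col=0b1000010, row AND col = 0b1000000 = 64; 64 != 66 -> empty
(168,136): row=0b10101000, col=0b10001000, row AND col = 0b10001000 = 136; 136 == 136 -> filled

Answer: no no no no no no no yes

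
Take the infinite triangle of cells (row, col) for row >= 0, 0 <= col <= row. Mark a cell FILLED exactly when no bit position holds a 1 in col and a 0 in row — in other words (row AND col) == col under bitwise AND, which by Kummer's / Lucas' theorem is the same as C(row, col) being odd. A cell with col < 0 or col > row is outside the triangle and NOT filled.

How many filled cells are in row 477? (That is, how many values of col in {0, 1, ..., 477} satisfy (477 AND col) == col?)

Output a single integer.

477 in binary = 111011101
popcount(477) = number of 1-bits in 111011101 = 7
A col c satisfies (477 AND c) == c iff every set bit of c is also set in 477; each of the 7 set bits of 477 can independently be on or off in c.
count = 2^7 = 128

Answer: 128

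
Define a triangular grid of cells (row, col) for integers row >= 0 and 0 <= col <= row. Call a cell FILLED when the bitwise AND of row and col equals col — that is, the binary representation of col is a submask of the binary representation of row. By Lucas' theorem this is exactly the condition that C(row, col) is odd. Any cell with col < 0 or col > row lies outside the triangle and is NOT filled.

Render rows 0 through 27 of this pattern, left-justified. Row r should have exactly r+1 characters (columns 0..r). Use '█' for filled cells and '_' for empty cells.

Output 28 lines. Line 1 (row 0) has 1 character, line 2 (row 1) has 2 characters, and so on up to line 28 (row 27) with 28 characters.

Answer: █
██
█_█
████
█___█
██__██
█_█_█_█
████████
█_______█
██______██
█_█_____█_█
████____████
█___█___█___█
██__██__██__██
█_█_█_█_█_█_█_█
████████████████
█_______________█
██______________██
█_█_____________█_█
████____________████
█___█___________█___█
██__██__________██__██
█_█_█_█_________█_█_█_█
████████________████████
█_______█_______█_______█
██______██______██______██
█_█_____█_█_____█_█_____█_█
████____████____████____████

Derivation:
r0=0: █
r1=1: ██
r2=10: █_█
r3=11: ████
r4=100: █___█
r5=101: ██__██
r6=110: █_█_█_█
r7=111: ████████
r8=1000: █_______█
r9=1001: ██______██
r10=1010: █_█_____█_█
r11=1011: ████____████
r12=1100: █___█___█___█
r13=1101: ██__██__██__██
r14=1110: █_█_█_█_█_█_█_█
r15=1111: ████████████████
r16=10000: █_______________█
r17=10001: ██______________██
r18=10010: █_█_____________█_█
r19=10011: ████____________████
r20=10100: █___█___________█___█
r21=10101: ██__██__________██__██
r22=10110: █_█_█_█_________█_█_█_█
r23=10111: ████████________████████
r24=11000: █_______█_______█_______█
r25=11001: ██______██______██______██
r26=11010: █_█_____█_█_____█_█_____█_█
r27=11011: ████____████____████____████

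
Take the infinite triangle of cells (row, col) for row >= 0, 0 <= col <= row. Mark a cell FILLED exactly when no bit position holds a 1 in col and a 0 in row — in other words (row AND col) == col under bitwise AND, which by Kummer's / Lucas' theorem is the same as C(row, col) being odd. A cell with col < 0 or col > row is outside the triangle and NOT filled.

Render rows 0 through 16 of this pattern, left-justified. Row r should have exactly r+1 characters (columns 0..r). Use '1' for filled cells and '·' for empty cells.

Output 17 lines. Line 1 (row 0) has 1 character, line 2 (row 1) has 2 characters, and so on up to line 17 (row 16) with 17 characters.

r0=0: 1
r1=1: 11
r2=10: 1·1
r3=11: 1111
r4=100: 1···1
r5=101: 11··11
r6=110: 1·1·1·1
r7=111: 11111111
r8=1000: 1·······1
r9=1001: 11······11
r10=1010: 1·1·····1·1
r11=1011: 1111····1111
r12=1100: 1···1···1···1
r13=1101: 11··11··11··11
r14=1110: 1·1·1·1·1·1·1·1
r15=1111: 1111111111111111
r16=10000: 1···············1

Answer: 1
11
1·1
1111
1···1
11··11
1·1·1·1
11111111
1·······1
11······11
1·1·····1·1
1111····1111
1···1···1···1
11··11··11··11
1·1·1·1·1·1·1·1
1111111111111111
1···············1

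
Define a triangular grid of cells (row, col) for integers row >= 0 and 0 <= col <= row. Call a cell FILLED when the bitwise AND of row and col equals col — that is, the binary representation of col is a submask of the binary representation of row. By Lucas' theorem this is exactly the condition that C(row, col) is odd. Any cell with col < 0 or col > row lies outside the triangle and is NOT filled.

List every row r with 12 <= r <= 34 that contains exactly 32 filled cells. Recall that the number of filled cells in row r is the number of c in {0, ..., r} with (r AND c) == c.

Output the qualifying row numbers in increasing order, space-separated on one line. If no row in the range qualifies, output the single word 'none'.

Row r has 2^popcount(r) filled cells, so we need popcount(r) = log2(32) = 5.
Scan r = 12..34 and keep those with exactly 5 one-bits:
r=12=1100 popcount=2 -> skip
r=13=1101 popcount=3 -> skip
r=14=1110 popcount=3 -> skip
r=15=1111 popcount=4 -> skip
r=16=10000 popcount=1 -> skip
r=17=10001 popcount=2 -> skip
r=18=10010 popcount=2 -> skip
r=19=10011 popcount=3 -> skip
r=20=10100 popcount=2 -> skip
r=21=10101 popcount=3 -> skip
r=22=10110 popcount=3 -> skip
r=23=10111 popcount=4 -> skip
r=24=11000 popcount=2 -> skip
r=25=11001 popcount=3 -> skip
r=26=11010 popcount=3 -> skip
r=27=11011 popcount=4 -> skip
r=28=11100 popcount=3 -> skip
r=29=11101 popcount=4 -> skip
r=30=11110 popcount=4 -> skip
r=31=11111 popcount=5 -> KEEP
r=32=100000 popcount=1 -> skip
r=33=100001 popcount=2 -> skip
r=34=100010 popcount=2 -> skip
Kept rows: 31

Answer: 31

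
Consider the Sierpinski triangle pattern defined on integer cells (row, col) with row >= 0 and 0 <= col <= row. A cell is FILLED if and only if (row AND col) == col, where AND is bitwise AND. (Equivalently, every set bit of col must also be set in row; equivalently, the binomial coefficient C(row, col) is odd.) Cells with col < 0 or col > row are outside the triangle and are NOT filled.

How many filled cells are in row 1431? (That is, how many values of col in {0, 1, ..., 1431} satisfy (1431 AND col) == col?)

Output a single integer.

Answer: 128

Derivation:
1431 in binary = 10110010111
popcount(1431) = number of 1-bits in 10110010111 = 7
A col c satisfies (1431 AND c) == c iff every set bit of c is also set in 1431; each of the 7 set bits of 1431 can independently be on or off in c.
count = 2^7 = 128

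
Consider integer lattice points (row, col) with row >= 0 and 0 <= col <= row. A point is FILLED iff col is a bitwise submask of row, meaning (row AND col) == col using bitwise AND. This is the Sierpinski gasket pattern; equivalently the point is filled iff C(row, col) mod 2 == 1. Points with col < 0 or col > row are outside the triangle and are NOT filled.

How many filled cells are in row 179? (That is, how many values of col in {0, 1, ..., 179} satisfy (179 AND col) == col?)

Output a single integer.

179 in binary = 10110011
popcount(179) = number of 1-bits in 10110011 = 5
A col c satisfies (179 AND c) == c iff every set bit of c is also set in 179; each of the 5 set bits of 179 can independently be on or off in c.
count = 2^5 = 32

Answer: 32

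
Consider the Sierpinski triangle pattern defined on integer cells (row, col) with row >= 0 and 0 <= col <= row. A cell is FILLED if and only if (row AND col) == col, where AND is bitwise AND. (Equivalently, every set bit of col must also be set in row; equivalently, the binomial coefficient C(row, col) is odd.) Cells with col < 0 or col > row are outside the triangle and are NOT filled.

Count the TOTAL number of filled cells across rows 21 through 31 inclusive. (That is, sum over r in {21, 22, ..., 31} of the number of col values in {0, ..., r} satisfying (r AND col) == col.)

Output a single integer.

r21=10101 pc3: +8 =8
r22=10110 pc3: +8 =16
r23=10111 pc4: +16 =32
r24=11000 pc2: +4 =36
r25=11001 pc3: +8 =44
r26=11010 pc3: +8 =52
r27=11011 pc4: +16 =68
r28=11100 pc3: +8 =76
r29=11101 pc4: +16 =92
r30=11110 pc4: +16 =108
r31=11111 pc5: +32 =140

Answer: 140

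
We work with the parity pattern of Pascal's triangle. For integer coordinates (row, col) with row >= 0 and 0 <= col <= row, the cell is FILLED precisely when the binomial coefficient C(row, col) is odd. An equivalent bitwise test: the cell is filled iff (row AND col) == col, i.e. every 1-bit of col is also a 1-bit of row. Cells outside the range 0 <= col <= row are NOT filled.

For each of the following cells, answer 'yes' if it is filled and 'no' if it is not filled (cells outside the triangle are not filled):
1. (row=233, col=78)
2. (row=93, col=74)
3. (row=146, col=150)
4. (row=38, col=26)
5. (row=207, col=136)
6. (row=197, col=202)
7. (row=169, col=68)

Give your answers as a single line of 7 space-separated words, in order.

(233,78): row=0b11101001, col=0b1001110, row AND col = 0b1001000 = 72; 72 != 78 -> empty
(93,74): row=0b1011101, col=0b1001010, row AND col = 0b1001000 = 72; 72 != 74 -> empty
(146,150): col outside [0, 146] -> not filled
(38,26): row=0b100110, col=0b11010, row AND col = 0b10 = 2; 2 != 26 -> empty
(207,136): row=0b11001111, col=0b10001000, row AND col = 0b10001000 = 136; 136 == 136 -> filled
(197,202): col outside [0, 197] -> not filled
(169,68): row=0b10101001, col=0b1000100, row AND col = 0b0 = 0; 0 != 68 -> empty

Answer: no no no no yes no no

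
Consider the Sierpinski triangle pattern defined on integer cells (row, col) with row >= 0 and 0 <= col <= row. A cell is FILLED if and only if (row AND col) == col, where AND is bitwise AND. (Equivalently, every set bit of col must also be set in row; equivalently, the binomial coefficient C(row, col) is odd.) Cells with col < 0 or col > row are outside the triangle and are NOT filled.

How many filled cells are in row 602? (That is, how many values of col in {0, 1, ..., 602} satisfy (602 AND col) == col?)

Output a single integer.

Answer: 32

Derivation:
602 in binary = 1001011010
popcount(602) = number of 1-bits in 1001011010 = 5
A col c satisfies (602 AND c) == c iff every set bit of c is also set in 602; each of the 5 set bits of 602 can independently be on or off in c.
count = 2^5 = 32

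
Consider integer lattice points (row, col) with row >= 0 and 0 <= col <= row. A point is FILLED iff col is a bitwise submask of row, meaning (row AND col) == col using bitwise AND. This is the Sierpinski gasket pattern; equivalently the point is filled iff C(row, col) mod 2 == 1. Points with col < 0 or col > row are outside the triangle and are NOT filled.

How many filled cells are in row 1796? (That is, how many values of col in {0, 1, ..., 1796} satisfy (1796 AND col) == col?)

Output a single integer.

1796 in binary = 11100000100
popcount(1796) = number of 1-bits in 11100000100 = 4
A col c satisfies (1796 AND c) == c iff every set bit of c is also set in 1796; each of the 4 set bits of 1796 can independently be on or off in c.
count = 2^4 = 16

Answer: 16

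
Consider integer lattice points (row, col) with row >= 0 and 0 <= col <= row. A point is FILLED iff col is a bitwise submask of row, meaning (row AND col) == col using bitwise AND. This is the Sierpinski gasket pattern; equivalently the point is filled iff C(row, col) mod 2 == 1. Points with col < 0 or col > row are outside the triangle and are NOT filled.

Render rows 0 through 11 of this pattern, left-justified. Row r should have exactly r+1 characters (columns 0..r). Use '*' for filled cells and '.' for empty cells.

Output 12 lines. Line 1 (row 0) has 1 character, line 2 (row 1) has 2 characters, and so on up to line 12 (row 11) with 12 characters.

r0=0: *
r1=1: **
r2=10: *.*
r3=11: ****
r4=100: *...*
r5=101: **..**
r6=110: *.*.*.*
r7=111: ********
r8=1000: *.......*
r9=1001: **......**
r10=1010: *.*.....*.*
r11=1011: ****....****

Answer: *
**
*.*
****
*...*
**..**
*.*.*.*
********
*.......*
**......**
*.*.....*.*
****....****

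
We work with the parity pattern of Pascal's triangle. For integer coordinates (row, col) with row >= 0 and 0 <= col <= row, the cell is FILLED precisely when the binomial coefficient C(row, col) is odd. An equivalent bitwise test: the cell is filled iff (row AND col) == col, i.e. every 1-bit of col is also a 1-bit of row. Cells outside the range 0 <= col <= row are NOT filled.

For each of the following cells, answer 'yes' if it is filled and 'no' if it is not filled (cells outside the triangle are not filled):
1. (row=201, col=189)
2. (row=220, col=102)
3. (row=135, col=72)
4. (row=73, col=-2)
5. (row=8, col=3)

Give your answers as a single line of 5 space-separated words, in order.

Answer: no no no no no

Derivation:
(201,189): row=0b11001001, col=0b10111101, row AND col = 0b10001001 = 137; 137 != 189 -> empty
(220,102): row=0b11011100, col=0b1100110, row AND col = 0b1000100 = 68; 68 != 102 -> empty
(135,72): row=0b10000111, col=0b1001000, row AND col = 0b0 = 0; 0 != 72 -> empty
(73,-2): col outside [0, 73] -> not filled
(8,3): row=0b1000, col=0b11, row AND col = 0b0 = 0; 0 != 3 -> empty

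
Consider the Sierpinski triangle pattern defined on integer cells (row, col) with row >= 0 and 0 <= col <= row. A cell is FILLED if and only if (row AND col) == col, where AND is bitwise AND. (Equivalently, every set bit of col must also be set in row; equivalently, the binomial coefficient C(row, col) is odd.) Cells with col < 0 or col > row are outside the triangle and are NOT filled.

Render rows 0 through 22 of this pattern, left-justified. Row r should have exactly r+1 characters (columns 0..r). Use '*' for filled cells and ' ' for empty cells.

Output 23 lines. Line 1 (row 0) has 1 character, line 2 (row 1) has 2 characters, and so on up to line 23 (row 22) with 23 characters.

r0=0: *
r1=1: **
r2=10: * *
r3=11: ****
r4=100: *   *
r5=101: **  **
r6=110: * * * *
r7=111: ********
r8=1000: *       *
r9=1001: **      **
r10=1010: * *     * *
r11=1011: ****    ****
r12=1100: *   *   *   *
r13=1101: **  **  **  **
r14=1110: * * * * * * * *
r15=1111: ****************
r16=10000: *               *
r17=10001: **              **
r18=10010: * *             * *
r19=10011: ****            ****
r20=10100: *   *           *   *
r21=10101: **  **          **  **
r22=10110: * * * *         * * * *

Answer: *
**
* *
****
*   *
**  **
* * * *
********
*       *
**      **
* *     * *
****    ****
*   *   *   *
**  **  **  **
* * * * * * * *
****************
*               *
**              **
* *             * *
****            ****
*   *           *   *
**  **          **  **
* * * *         * * * *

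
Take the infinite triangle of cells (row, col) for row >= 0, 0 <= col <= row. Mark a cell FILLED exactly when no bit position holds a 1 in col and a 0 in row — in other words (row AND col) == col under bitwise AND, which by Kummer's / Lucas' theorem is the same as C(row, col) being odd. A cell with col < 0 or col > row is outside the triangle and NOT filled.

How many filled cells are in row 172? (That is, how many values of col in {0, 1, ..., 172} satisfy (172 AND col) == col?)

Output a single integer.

172 in binary = 10101100
popcount(172) = number of 1-bits in 10101100 = 4
A col c satisfies (172 AND c) == c iff every set bit of c is also set in 172; each of the 4 set bits of 172 can independently be on or off in c.
count = 2^4 = 16

Answer: 16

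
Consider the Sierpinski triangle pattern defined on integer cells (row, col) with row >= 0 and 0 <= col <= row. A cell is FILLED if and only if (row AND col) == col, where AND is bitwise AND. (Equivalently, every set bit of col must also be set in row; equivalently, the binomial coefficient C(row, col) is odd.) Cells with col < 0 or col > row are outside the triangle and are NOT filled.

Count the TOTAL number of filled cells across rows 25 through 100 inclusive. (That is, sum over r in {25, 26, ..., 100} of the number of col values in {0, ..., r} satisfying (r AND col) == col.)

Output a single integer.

r25=11001 pc3: +8 =8
r26=11010 pc3: +8 =16
r27=11011 pc4: +16 =32
r28=11100 pc3: +8 =40
r29=11101 pc4: +16 =56
r30=11110 pc4: +16 =72
r31=11111 pc5: +32 =104
r32=100000 pc1: +2 =106
r33=100001 pc2: +4 =110
r34=100010 pc2: +4 =114
r35=100011 pc3: +8 =122
r36=100100 pc2: +4 =126
r37=100101 pc3: +8 =134
r38=100110 pc3: +8 =142
r39=100111 pc4: +16 =158
r40=101000 pc2: +4 =162
r41=101001 pc3: +8 =170
r42=101010 pc3: +8 =178
r43=101011 pc4: +16 =194
r44=101100 pc3: +8 =202
r45=101101 pc4: +16 =218
r46=101110 pc4: +16 =234
r47=101111 pc5: +32 =266
r48=110000 pc2: +4 =270
r49=110001 pc3: +8 =278
r50=110010 pc3: +8 =286
r51=110011 pc4: +16 =302
r52=110100 pc3: +8 =310
r53=110101 pc4: +16 =326
r54=110110 pc4: +16 =342
r55=110111 pc5: +32 =374
r56=111000 pc3: +8 =382
r57=111001 pc4: +16 =398
r58=111010 pc4: +16 =414
r59=111011 pc5: +32 =446
r60=111100 pc4: +16 =462
r61=111101 pc5: +32 =494
r62=111110 pc5: +32 =526
r63=111111 pc6: +64 =590
r64=1000000 pc1: +2 =592
r65=1000001 pc2: +4 =596
r66=1000010 pc2: +4 =600
r67=1000011 pc3: +8 =608
r68=1000100 pc2: +4 =612
r69=1000101 pc3: +8 =620
r70=1000110 pc3: +8 =628
r71=1000111 pc4: +16 =644
r72=1001000 pc2: +4 =648
r73=1001001 pc3: +8 =656
r74=1001010 pc3: +8 =664
r75=1001011 pc4: +16 =680
r76=1001100 pc3: +8 =688
r77=1001101 pc4: +16 =704
r78=1001110 pc4: +16 =720
r79=1001111 pc5: +32 =752
r80=1010000 pc2: +4 =756
r81=1010001 pc3: +8 =764
r82=1010010 pc3: +8 =772
r83=1010011 pc4: +16 =788
r84=1010100 pc3: +8 =796
r85=1010101 pc4: +16 =812
r86=1010110 pc4: +16 =828
r87=1010111 pc5: +32 =860
r88=1011000 pc3: +8 =868
r89=1011001 pc4: +16 =884
r90=1011010 pc4: +16 =900
r91=1011011 pc5: +32 =932
r92=1011100 pc4: +16 =948
r93=1011101 pc5: +32 =980
r94=1011110 pc5: +32 =1012
r95=1011111 pc6: +64 =1076
r96=1100000 pc2: +4 =1080
r97=1100001 pc3: +8 =1088
r98=1100010 pc3: +8 =1096
r99=1100011 pc4: +16 =1112
r100=1100100 pc3: +8 =1120

Answer: 1120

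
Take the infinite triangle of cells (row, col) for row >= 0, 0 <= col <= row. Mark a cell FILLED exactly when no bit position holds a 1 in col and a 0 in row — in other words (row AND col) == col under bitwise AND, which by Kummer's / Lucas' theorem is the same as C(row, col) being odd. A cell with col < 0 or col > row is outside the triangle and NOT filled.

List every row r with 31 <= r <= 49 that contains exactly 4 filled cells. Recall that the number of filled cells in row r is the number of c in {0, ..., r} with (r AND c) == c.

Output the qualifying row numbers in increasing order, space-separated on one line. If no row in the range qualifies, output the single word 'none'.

Row r has 2^popcount(r) filled cells, so we need popcount(r) = log2(4) = 2.
Scan r = 31..49 and keep those with exactly 2 one-bits:
r=31=11111 popcount=5 -> skip
r=32=100000 popcount=1 -> skip
r=33=100001 popcount=2 -> KEEP
r=34=100010 popcount=2 -> KEEP
r=35=100011 popcount=3 -> skip
r=36=100100 popcount=2 -> KEEP
r=37=100101 popcount=3 -> skip
r=38=100110 popcount=3 -> skip
r=39=100111 popcount=4 -> skip
r=40=101000 popcount=2 -> KEEP
r=41=101001 popcount=3 -> skip
r=42=101010 popcount=3 -> skip
r=43=101011 popcount=4 -> skip
r=44=101100 popcount=3 -> skip
r=45=101101 popcount=4 -> skip
r=46=101110 popcount=4 -> skip
r=47=101111 popcount=5 -> skip
r=48=110000 popcount=2 -> KEEP
r=49=110001 popcount=3 -> skip
Kept rows: 33 34 36 40 48

Answer: 33 34 36 40 48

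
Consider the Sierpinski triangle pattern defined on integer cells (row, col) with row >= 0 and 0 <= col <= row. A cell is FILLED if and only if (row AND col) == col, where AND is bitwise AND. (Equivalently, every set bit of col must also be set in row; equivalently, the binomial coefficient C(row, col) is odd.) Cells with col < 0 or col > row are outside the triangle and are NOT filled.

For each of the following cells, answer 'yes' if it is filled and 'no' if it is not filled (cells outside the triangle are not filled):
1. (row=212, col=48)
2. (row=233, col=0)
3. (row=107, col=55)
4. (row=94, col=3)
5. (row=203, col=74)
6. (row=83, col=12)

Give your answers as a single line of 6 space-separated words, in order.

Answer: no yes no no yes no

Derivation:
(212,48): row=0b11010100, col=0b110000, row AND col = 0b10000 = 16; 16 != 48 -> empty
(233,0): row=0b11101001, col=0b0, row AND col = 0b0 = 0; 0 == 0 -> filled
(107,55): row=0b1101011, col=0b110111, row AND col = 0b100011 = 35; 35 != 55 -> empty
(94,3): row=0b1011110, col=0b11, row AND col = 0b10 = 2; 2 != 3 -> empty
(203,74): row=0b11001011, col=0b1001010, row AND col = 0b1001010 = 74; 74 == 74 -> filled
(83,12): row=0b1010011, col=0b1100, row AND col = 0b0 = 0; 0 != 12 -> empty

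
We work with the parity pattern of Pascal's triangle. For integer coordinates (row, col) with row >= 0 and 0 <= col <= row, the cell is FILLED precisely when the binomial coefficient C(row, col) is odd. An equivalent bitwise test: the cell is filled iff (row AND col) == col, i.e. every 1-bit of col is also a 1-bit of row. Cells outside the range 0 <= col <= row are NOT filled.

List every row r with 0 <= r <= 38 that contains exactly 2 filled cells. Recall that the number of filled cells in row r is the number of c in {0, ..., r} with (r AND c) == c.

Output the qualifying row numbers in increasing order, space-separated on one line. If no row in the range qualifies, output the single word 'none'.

Answer: 1 2 4 8 16 32

Derivation:
Row r has 2^popcount(r) filled cells, so we need popcount(r) = log2(2) = 1.
Scan r = 0..38 and keep those with exactly 1 one-bits:
r=0=0 popcount=0 -> skip
r=1=1 popcount=1 -> KEEP
r=2=10 popcount=1 -> KEEP
r=3=11 popcount=2 -> skip
r=4=100 popcount=1 -> KEEP
r=5=101 popcount=2 -> skip
r=6=110 popcount=2 -> skip
r=7=111 popcount=3 -> skip
r=8=1000 popcount=1 -> KEEP
r=9=1001 popcount=2 -> skip
r=10=1010 popcount=2 -> skip
r=11=1011 popcount=3 -> skip
r=12=1100 popcount=2 -> skip
r=13=1101 popcount=3 -> skip
r=14=1110 popcount=3 -> skip
r=15=1111 popcount=4 -> skip
r=16=10000 popcount=1 -> KEEP
r=17=10001 popcount=2 -> skip
r=18=10010 popcount=2 -> skip
r=19=10011 popcount=3 -> skip
r=20=10100 popcount=2 -> skip
r=21=10101 popcount=3 -> skip
r=22=10110 popcount=3 -> skip
r=23=10111 popcount=4 -> skip
r=24=11000 popcount=2 -> skip
r=25=11001 popcount=3 -> skip
r=26=11010 popcount=3 -> skip
r=27=11011 popcount=4 -> skip
r=28=11100 popcount=3 -> skip
r=29=11101 popcount=4 -> skip
r=30=11110 popcount=4 -> skip
r=31=11111 popcount=5 -> skip
r=32=100000 popcount=1 -> KEEP
r=33=100001 popcount=2 -> skip
r=34=100010 popcount=2 -> skip
r=35=100011 popcount=3 -> skip
r=36=100100 popcount=2 -> skip
r=37=100101 popcount=3 -> skip
r=38=100110 popcount=3 -> skip
Kept rows: 1 2 4 8 16 32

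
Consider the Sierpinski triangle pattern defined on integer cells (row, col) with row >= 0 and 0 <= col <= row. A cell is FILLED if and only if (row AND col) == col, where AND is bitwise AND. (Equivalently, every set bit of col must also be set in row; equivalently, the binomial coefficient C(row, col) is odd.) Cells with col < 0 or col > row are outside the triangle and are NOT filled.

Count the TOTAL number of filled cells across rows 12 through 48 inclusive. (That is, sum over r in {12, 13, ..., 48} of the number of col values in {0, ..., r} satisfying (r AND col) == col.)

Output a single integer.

r12=1100 pc2: +4 =4
r13=1101 pc3: +8 =12
r14=1110 pc3: +8 =20
r15=1111 pc4: +16 =36
r16=10000 pc1: +2 =38
r17=10001 pc2: +4 =42
r18=10010 pc2: +4 =46
r19=10011 pc3: +8 =54
r20=10100 pc2: +4 =58
r21=10101 pc3: +8 =66
r22=10110 pc3: +8 =74
r23=10111 pc4: +16 =90
r24=11000 pc2: +4 =94
r25=11001 pc3: +8 =102
r26=11010 pc3: +8 =110
r27=11011 pc4: +16 =126
r28=11100 pc3: +8 =134
r29=11101 pc4: +16 =150
r30=11110 pc4: +16 =166
r31=11111 pc5: +32 =198
r32=100000 pc1: +2 =200
r33=100001 pc2: +4 =204
r34=100010 pc2: +4 =208
r35=100011 pc3: +8 =216
r36=100100 pc2: +4 =220
r37=100101 pc3: +8 =228
r38=100110 pc3: +8 =236
r39=100111 pc4: +16 =252
r40=101000 pc2: +4 =256
r41=101001 pc3: +8 =264
r42=101010 pc3: +8 =272
r43=101011 pc4: +16 =288
r44=101100 pc3: +8 =296
r45=101101 pc4: +16 =312
r46=101110 pc4: +16 =328
r47=101111 pc5: +32 =360
r48=110000 pc2: +4 =364

Answer: 364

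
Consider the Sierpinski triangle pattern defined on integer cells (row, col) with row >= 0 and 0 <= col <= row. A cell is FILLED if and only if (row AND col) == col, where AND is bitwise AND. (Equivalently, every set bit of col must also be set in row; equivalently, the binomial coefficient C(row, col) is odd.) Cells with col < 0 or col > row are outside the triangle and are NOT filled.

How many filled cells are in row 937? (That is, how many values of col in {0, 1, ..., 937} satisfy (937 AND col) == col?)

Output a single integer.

Answer: 64

Derivation:
937 in binary = 1110101001
popcount(937) = number of 1-bits in 1110101001 = 6
A col c satisfies (937 AND c) == c iff every set bit of c is also set in 937; each of the 6 set bits of 937 can independently be on or off in c.
count = 2^6 = 64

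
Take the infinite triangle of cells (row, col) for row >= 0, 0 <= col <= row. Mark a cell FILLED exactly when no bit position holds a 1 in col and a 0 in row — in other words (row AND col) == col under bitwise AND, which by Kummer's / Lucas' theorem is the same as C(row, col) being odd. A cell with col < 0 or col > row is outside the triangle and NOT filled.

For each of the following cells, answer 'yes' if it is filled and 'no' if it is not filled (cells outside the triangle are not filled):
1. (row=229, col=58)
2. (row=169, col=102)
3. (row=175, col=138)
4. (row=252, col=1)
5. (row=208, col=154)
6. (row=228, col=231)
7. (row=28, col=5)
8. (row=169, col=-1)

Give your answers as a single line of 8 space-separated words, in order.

Answer: no no yes no no no no no

Derivation:
(229,58): row=0b11100101, col=0b111010, row AND col = 0b100000 = 32; 32 != 58 -> empty
(169,102): row=0b10101001, col=0b1100110, row AND col = 0b100000 = 32; 32 != 102 -> empty
(175,138): row=0b10101111, col=0b10001010, row AND col = 0b10001010 = 138; 138 == 138 -> filled
(252,1): row=0b11111100, col=0b1, row AND col = 0b0 = 0; 0 != 1 -> empty
(208,154): row=0b11010000, col=0b10011010, row AND col = 0b10010000 = 144; 144 != 154 -> empty
(228,231): col outside [0, 228] -> not filled
(28,5): row=0b11100, col=0b101, row AND col = 0b100 = 4; 4 != 5 -> empty
(169,-1): col outside [0, 169] -> not filled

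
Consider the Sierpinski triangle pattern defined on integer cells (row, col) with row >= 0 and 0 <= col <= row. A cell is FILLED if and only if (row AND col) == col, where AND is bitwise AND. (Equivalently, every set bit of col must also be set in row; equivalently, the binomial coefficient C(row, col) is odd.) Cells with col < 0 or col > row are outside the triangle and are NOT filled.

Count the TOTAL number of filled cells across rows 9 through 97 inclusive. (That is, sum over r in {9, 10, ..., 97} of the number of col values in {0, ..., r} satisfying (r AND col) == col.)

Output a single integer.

Answer: 1198

Derivation:
r9=1001 pc2: +4 =4
r10=1010 pc2: +4 =8
r11=1011 pc3: +8 =16
r12=1100 pc2: +4 =20
r13=1101 pc3: +8 =28
r14=1110 pc3: +8 =36
r15=1111 pc4: +16 =52
r16=10000 pc1: +2 =54
r17=10001 pc2: +4 =58
r18=10010 pc2: +4 =62
r19=10011 pc3: +8 =70
r20=10100 pc2: +4 =74
r21=10101 pc3: +8 =82
r22=10110 pc3: +8 =90
r23=10111 pc4: +16 =106
r24=11000 pc2: +4 =110
r25=11001 pc3: +8 =118
r26=11010 pc3: +8 =126
r27=11011 pc4: +16 =142
r28=11100 pc3: +8 =150
r29=11101 pc4: +16 =166
r30=11110 pc4: +16 =182
r31=11111 pc5: +32 =214
r32=100000 pc1: +2 =216
r33=100001 pc2: +4 =220
r34=100010 pc2: +4 =224
r35=100011 pc3: +8 =232
r36=100100 pc2: +4 =236
r37=100101 pc3: +8 =244
r38=100110 pc3: +8 =252
r39=100111 pc4: +16 =268
r40=101000 pc2: +4 =272
r41=101001 pc3: +8 =280
r42=101010 pc3: +8 =288
r43=101011 pc4: +16 =304
r44=101100 pc3: +8 =312
r45=101101 pc4: +16 =328
r46=101110 pc4: +16 =344
r47=101111 pc5: +32 =376
r48=110000 pc2: +4 =380
r49=110001 pc3: +8 =388
r50=110010 pc3: +8 =396
r51=110011 pc4: +16 =412
r52=110100 pc3: +8 =420
r53=110101 pc4: +16 =436
r54=110110 pc4: +16 =452
r55=110111 pc5: +32 =484
r56=111000 pc3: +8 =492
r57=111001 pc4: +16 =508
r58=111010 pc4: +16 =524
r59=111011 pc5: +32 =556
r60=111100 pc4: +16 =572
r61=111101 pc5: +32 =604
r62=111110 pc5: +32 =636
r63=111111 pc6: +64 =700
r64=1000000 pc1: +2 =702
r65=1000001 pc2: +4 =706
r66=1000010 pc2: +4 =710
r67=1000011 pc3: +8 =718
r68=1000100 pc2: +4 =722
r69=1000101 pc3: +8 =730
r70=1000110 pc3: +8 =738
r71=1000111 pc4: +16 =754
r72=1001000 pc2: +4 =758
r73=1001001 pc3: +8 =766
r74=1001010 pc3: +8 =774
r75=1001011 pc4: +16 =790
r76=1001100 pc3: +8 =798
r77=1001101 pc4: +16 =814
r78=1001110 pc4: +16 =830
r79=1001111 pc5: +32 =862
r80=1010000 pc2: +4 =866
r81=1010001 pc3: +8 =874
r82=1010010 pc3: +8 =882
r83=1010011 pc4: +16 =898
r84=1010100 pc3: +8 =906
r85=1010101 pc4: +16 =922
r86=1010110 pc4: +16 =938
r87=1010111 pc5: +32 =970
r88=1011000 pc3: +8 =978
r89=1011001 pc4: +16 =994
r90=1011010 pc4: +16 =1010
r91=1011011 pc5: +32 =1042
r92=1011100 pc4: +16 =1058
r93=1011101 pc5: +32 =1090
r94=1011110 pc5: +32 =1122
r95=1011111 pc6: +64 =1186
r96=1100000 pc2: +4 =1190
r97=1100001 pc3: +8 =1198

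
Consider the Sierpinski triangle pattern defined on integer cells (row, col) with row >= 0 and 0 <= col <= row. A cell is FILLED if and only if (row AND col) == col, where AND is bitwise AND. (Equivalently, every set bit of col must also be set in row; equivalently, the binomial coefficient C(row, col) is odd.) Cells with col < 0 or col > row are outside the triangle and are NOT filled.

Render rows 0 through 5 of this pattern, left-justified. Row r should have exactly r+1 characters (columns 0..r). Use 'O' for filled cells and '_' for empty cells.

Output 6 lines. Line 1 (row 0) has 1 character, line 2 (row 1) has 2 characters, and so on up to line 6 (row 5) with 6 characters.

Answer: O
OO
O_O
OOOO
O___O
OO__OO

Derivation:
r0=0: O
r1=1: OO
r2=10: O_O
r3=11: OOOO
r4=100: O___O
r5=101: OO__OO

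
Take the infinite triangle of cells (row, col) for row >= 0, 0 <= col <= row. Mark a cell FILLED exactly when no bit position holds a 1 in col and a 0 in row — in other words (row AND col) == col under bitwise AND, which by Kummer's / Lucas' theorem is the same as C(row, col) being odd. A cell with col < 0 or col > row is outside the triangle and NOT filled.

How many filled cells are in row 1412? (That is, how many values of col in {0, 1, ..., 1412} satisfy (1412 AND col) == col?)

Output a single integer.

Answer: 16

Derivation:
1412 in binary = 10110000100
popcount(1412) = number of 1-bits in 10110000100 = 4
A col c satisfies (1412 AND c) == c iff every set bit of c is also set in 1412; each of the 4 set bits of 1412 can independently be on or off in c.
count = 2^4 = 16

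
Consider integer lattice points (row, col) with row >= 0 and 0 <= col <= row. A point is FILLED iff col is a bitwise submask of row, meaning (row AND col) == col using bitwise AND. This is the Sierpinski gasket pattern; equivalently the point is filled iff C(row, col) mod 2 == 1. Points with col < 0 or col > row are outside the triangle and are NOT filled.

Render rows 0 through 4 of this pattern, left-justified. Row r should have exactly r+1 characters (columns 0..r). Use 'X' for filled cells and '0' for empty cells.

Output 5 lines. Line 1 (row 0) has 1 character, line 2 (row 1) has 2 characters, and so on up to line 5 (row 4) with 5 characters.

Answer: X
XX
X0X
XXXX
X000X

Derivation:
r0=0: X
r1=1: XX
r2=10: X0X
r3=11: XXXX
r4=100: X000X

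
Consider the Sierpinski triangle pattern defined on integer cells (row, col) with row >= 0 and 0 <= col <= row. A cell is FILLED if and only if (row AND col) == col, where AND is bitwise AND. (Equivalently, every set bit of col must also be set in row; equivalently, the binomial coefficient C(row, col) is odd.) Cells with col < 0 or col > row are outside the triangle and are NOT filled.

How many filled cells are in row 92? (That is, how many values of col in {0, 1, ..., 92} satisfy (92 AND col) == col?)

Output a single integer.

92 in binary = 1011100
popcount(92) = number of 1-bits in 1011100 = 4
A col c satisfies (92 AND c) == c iff every set bit of c is also set in 92; each of the 4 set bits of 92 can independently be on or off in c.
count = 2^4 = 16

Answer: 16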